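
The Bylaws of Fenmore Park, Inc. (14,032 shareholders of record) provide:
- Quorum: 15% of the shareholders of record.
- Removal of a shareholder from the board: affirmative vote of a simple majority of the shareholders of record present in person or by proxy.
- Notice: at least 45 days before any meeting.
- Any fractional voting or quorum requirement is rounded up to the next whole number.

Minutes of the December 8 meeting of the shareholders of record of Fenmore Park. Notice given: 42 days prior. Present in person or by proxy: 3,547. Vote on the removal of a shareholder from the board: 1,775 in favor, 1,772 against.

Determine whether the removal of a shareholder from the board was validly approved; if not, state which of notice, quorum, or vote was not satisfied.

Invalid — notice requirement not satisfied.

Notice: 42 days given; 45 required. Not satisfied.
Quorum: 15% of 14,032 = 2,104.80, rounded up to 2,105; 3,547 present. Satisfied.
Vote: requires a majority of those present (3,547); a majority of 3547 is 1774, so 1,774 needed; 1,775 in favor. Satisfied.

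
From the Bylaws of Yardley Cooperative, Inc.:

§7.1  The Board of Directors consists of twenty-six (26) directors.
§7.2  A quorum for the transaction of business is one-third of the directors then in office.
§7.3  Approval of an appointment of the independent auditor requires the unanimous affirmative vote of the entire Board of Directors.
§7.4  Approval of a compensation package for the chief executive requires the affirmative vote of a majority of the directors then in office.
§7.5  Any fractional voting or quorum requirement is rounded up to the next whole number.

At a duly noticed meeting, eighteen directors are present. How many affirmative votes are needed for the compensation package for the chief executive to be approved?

The compensation package for the chief executive requires a majority of the directors then in office (26).
A majority of 26 is 14.

14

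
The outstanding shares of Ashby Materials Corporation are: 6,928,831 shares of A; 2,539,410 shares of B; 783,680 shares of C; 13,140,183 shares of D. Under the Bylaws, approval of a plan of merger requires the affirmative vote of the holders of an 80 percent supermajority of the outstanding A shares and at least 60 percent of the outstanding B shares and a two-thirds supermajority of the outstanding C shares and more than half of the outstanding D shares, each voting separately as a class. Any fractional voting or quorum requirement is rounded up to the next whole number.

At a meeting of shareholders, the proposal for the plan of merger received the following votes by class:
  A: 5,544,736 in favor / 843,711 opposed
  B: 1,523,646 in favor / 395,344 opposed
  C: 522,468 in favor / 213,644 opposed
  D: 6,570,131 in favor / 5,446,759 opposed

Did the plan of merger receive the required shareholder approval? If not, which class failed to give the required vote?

A: 4/5 of 6928831 = 5543064.80, rounded up to 5543065; 5,543,065 required, 5,544,736 in favor — approved.
B: 3/5 of 2539410 = 1523646; 1,523,646 required, 1,523,646 in favor — approved.
C: 2/3 of 783680 = 522453.33, rounded up to 522454; 522,454 required, 522,468 in favor — approved.
D: a majority of 13140183 is 6570092; 6,570,092 required, 6,570,131 in favor — approved.

Approved — every class gave the required vote.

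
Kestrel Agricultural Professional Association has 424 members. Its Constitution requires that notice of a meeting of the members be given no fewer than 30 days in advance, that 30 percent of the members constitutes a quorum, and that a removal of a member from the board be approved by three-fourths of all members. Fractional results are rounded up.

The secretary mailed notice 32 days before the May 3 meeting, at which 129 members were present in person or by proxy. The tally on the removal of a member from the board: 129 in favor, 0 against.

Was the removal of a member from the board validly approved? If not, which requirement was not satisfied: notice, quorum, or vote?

Notice: 32 days given; 30 required. Satisfied.
Quorum: 30% of 424 = 127.20, rounded up to 128; 129 present. Satisfied.
Vote: requires three-fourths of all members (424); 3/4 of 424 = 318, so 318 needed; 129 in favor. Not satisfied.

Invalid — vote requirement not satisfied.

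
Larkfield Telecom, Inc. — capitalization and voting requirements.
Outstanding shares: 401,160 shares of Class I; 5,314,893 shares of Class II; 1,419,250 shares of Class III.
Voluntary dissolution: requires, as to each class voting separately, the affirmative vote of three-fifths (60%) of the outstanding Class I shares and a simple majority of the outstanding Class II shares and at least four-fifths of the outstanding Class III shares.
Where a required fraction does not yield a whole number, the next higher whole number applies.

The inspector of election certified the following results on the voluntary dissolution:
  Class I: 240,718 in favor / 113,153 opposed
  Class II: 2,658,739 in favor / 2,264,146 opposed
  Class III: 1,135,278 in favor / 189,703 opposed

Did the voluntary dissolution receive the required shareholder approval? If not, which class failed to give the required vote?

Class I: 3/5 of 401160 = 240696; 240,696 required, 240,718 in favor — approved.
Class II: a majority of 5314893 is 2657447; 2,657,447 required, 2,658,739 in favor — approved.
Class III: 4/5 of 1419250 = 1135400; 1,135,400 required, 1,135,278 in favor — not approved.

Not approved — the Class III shares did not give the required vote.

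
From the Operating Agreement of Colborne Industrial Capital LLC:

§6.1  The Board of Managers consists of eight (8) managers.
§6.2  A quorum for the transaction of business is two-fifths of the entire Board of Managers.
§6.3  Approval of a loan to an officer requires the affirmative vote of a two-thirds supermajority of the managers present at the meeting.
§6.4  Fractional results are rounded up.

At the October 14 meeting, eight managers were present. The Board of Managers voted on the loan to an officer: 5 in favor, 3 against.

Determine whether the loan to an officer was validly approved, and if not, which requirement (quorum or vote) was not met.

Quorum: 8 present; quorum is 4. Satisfied.
Vote: the loan to an officer requires two-thirds of the managers present (8). 2/3 of 8 = 5.33, rounded up to 6, so 6 affirmative votes are needed; 5 voted in favor. Not satisfied.

Invalid — vote requirement not satisfied.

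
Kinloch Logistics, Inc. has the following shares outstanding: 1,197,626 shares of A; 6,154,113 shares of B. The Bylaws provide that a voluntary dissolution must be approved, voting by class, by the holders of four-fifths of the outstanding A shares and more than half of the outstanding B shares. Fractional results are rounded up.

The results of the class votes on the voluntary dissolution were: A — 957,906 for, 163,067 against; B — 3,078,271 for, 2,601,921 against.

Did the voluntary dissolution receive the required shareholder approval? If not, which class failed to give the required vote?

Not approved — the A shares did not give the required vote.

A: 4/5 of 1197626 = 958100.80, rounded up to 958101; 958,101 required, 957,906 in favor — not approved.
B: a majority of 6154113 is 3077057; 3,077,057 required, 3,078,271 in favor — approved.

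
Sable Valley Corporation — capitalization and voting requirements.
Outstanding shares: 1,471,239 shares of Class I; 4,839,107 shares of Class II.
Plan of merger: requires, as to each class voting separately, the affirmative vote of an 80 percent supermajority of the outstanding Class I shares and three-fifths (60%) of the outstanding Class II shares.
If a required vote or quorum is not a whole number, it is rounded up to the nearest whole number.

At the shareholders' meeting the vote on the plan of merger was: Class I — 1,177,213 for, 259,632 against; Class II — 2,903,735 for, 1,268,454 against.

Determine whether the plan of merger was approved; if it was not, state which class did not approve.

Class I: 4/5 of 1471239 = 1176991.20, rounded up to 1176992; 1,176,992 required, 1,177,213 in favor — approved.
Class II: 3/5 of 4839107 = 2903464.20, rounded up to 2903465; 2,903,465 required, 2,903,735 in favor — approved.

Approved — every class gave the required vote.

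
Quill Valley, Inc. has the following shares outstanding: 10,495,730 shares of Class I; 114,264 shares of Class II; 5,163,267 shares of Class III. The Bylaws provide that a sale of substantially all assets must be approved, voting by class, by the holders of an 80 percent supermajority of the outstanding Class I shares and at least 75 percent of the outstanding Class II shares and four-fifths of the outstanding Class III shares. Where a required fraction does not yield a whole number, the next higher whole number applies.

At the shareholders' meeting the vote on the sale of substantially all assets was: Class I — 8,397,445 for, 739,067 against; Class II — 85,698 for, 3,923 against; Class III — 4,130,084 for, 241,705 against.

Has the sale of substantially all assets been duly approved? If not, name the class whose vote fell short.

Not approved — the Class III shares did not give the required vote.

Class I: 4/5 of 10495730 = 8396584; 8,396,584 required, 8,397,445 in favor — approved.
Class II: 3/4 of 114264 = 85698; 85,698 required, 85,698 in favor — approved.
Class III: 4/5 of 5163267 = 4130613.60, rounded up to 4130614; 4,130,614 required, 4,130,084 in favor — not approved.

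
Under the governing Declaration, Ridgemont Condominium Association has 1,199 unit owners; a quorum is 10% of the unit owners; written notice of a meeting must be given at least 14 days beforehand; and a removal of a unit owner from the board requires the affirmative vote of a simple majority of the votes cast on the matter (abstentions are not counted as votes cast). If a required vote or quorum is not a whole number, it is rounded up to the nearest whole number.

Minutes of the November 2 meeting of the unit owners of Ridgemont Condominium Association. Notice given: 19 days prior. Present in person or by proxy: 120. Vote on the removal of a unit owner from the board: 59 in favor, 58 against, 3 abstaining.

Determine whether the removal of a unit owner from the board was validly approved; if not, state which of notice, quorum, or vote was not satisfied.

Valid — all requirements satisfied.

Notice: 19 days given; 14 required. Satisfied.
Quorum: 10% of 1,199 = 119.90, rounded up to 120; 120 present. Satisfied.
Vote: requires a majority of the votes cast (120 − 3 abstaining = 117); a majority of 117 is 59, so 59 needed; 59 in favor. Satisfied.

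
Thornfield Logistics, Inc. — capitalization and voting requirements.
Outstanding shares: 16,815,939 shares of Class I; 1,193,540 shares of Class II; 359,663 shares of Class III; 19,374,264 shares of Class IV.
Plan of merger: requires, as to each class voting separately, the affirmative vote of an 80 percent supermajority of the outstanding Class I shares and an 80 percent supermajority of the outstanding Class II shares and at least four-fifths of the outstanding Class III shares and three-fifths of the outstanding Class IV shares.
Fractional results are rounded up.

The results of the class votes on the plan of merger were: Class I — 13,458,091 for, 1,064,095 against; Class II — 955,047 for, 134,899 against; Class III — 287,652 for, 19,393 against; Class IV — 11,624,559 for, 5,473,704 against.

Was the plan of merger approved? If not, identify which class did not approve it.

Not approved — the Class III shares did not give the required vote.

Class I: 4/5 of 16815939 = 13452751.20, rounded up to 13452752; 13,452,752 required, 13,458,091 in favor — approved.
Class II: 4/5 of 1193540 = 954832; 954,832 required, 955,047 in favor — approved.
Class III: 4/5 of 359663 = 287730.40, rounded up to 287731; 287,731 required, 287,652 in favor — not approved.
Class IV: 3/5 of 19374264 = 11624558.40, rounded up to 11624559; 11,624,559 required, 11,624,559 in favor — approved.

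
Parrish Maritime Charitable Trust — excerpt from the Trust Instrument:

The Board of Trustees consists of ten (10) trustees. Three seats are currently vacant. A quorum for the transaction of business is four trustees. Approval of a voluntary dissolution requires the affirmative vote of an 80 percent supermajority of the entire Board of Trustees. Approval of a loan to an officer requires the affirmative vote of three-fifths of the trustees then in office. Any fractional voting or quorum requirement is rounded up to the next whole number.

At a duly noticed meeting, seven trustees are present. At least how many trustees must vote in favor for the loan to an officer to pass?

5

The loan to an officer requires three-fifths of the trustees then in office (7).
3/5 of 7 = 4.20, rounded up to 5.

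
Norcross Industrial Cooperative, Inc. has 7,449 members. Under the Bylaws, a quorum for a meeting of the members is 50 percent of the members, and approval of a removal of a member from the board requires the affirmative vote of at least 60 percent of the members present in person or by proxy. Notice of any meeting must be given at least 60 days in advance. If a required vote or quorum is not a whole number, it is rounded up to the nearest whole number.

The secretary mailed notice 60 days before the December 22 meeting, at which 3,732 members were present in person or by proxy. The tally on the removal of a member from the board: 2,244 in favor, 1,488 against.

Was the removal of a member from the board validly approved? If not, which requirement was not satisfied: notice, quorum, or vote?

Notice: 60 days given; 60 required. Satisfied.
Quorum: 50% of 7,449 = 3,724.50, rounded up to 3,725; 3,732 present. Satisfied.
Vote: requires three-fifths of those present (3,732); 3/5 of 3732 = 2239.20, rounded up to 2240, so 2,240 needed; 2,244 in favor. Satisfied.

Valid — all requirements satisfied.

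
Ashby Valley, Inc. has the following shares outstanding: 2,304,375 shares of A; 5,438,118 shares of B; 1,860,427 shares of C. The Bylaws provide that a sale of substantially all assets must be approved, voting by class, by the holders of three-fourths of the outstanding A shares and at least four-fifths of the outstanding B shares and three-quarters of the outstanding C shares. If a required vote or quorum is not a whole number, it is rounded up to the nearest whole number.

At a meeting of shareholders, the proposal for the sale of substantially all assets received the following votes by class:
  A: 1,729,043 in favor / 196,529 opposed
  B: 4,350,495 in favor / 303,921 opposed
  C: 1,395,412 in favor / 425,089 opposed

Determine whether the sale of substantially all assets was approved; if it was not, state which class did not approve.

A: 3/4 of 2304375 = 1728281.25, rounded up to 1728282; 1,728,282 required, 1,729,043 in favor — approved.
B: 4/5 of 5438118 = 4350494.40, rounded up to 4350495; 4,350,495 required, 4,350,495 in favor — approved.
C: 3/4 of 1860427 = 1395320.25, rounded up to 1395321; 1,395,321 required, 1,395,412 in favor — approved.

Approved — every class gave the required vote.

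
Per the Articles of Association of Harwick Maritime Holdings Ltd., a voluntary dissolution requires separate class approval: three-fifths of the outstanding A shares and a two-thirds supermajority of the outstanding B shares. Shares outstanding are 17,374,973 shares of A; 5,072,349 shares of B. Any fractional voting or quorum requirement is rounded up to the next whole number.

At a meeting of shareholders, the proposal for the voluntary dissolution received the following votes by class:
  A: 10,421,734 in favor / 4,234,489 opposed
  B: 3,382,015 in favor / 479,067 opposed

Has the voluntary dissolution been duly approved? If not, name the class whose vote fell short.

A: 3/5 of 17374973 = 10424983.80, rounded up to 10424984; 10,424,984 required, 10,421,734 in favor — not approved.
B: 2/3 of 5072349 = 3381566; 3,381,566 required, 3,382,015 in favor — approved.

Not approved — the A shares did not give the required vote.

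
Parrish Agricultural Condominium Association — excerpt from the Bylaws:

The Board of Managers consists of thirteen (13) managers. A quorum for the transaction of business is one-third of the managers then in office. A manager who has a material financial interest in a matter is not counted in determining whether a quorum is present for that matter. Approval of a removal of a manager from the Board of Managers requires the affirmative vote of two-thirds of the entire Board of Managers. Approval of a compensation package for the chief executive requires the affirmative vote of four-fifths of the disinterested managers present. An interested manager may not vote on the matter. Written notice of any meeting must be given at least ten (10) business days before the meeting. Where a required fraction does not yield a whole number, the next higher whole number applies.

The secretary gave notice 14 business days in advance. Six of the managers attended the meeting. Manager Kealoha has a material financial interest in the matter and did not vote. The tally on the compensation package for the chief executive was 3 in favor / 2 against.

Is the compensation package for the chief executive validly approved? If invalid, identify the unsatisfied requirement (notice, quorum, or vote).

Notice: 14 business days given; 10 required (14 ≥ 10). Satisfied.
Quorum: 6 present, but the 1 interested manager does not count, leaving 5. Quorum is 5. Satisfied.
Vote: the compensation package for the chief executive requires four-fifths of the disinterested managers present (6 − 1 = 5). 4/5 of 5 = 4, so 4 affirmative votes are needed; 3 voted in favor. Not satisfied.

Invalid — vote requirement not satisfied.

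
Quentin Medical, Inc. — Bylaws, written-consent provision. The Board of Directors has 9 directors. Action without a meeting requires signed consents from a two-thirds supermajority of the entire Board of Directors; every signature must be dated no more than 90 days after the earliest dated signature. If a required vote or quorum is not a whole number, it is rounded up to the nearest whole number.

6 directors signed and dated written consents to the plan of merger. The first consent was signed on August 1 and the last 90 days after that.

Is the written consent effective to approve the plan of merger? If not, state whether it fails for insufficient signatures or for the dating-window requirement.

Effective — both the signature and dating-window requirements are satisfied.

Signatures required: a two-thirds supermajority of 9 — 2/3 of 9 = 6, so 6 needed; 6 signed. Sufficient.
Dating window: the latest signature is 90 days after the earliest; the limit is 90 days. Within the window.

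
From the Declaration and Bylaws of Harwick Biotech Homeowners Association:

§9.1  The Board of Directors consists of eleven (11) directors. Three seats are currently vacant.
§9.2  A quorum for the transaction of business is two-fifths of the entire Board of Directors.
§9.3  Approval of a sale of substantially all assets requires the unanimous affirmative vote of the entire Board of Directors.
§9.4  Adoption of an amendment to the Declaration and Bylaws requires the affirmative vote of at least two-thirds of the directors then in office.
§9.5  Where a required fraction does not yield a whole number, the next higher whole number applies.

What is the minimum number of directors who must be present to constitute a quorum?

2/5 of 11 = 4.40, rounded up to 5.

5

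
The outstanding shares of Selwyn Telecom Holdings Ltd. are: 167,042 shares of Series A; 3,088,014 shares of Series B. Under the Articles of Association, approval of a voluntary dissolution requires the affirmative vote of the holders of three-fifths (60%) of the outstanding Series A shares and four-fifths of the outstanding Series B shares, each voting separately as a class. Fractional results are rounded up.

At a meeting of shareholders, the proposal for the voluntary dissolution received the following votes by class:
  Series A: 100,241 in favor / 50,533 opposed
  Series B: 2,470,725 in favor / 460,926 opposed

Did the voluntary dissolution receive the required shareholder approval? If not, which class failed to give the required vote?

Approved — every class gave the required vote.

Series A: 3/5 of 167042 = 100225.20, rounded up to 100226; 100,226 required, 100,241 in favor — approved.
Series B: 4/5 of 3088014 = 2470411.20, rounded up to 2470412; 2,470,412 required, 2,470,725 in favor — approved.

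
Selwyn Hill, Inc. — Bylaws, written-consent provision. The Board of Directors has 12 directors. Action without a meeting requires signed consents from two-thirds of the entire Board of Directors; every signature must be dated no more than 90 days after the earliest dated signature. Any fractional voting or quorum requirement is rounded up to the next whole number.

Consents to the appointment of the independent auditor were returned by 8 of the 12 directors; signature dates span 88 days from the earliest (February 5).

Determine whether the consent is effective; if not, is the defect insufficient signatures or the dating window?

Effective — both the signature and dating-window requirements are satisfied.

Signatures required: two-thirds of 12 — 2/3 of 12 = 8, so 8 needed; 8 signed. Sufficient.
Dating window: the latest signature is 88 days after the earliest; the limit is 90 days. Within the window.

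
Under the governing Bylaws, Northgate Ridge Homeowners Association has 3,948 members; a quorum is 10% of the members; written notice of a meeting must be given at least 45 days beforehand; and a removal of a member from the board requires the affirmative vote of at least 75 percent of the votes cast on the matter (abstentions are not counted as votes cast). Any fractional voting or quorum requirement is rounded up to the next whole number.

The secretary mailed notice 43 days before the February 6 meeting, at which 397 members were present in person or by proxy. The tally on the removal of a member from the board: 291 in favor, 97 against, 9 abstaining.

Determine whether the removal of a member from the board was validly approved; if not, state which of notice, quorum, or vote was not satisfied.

Notice: 43 days given; 45 required. Not satisfied.
Quorum: 10% of 3,948 = 394.80, rounded up to 395; 397 present. Satisfied.
Vote: requires three-fourths of the votes cast (397 − 9 abstaining = 388); 3/4 of 388 = 291, so 291 needed; 291 in favor. Satisfied.

Invalid — notice requirement not satisfied.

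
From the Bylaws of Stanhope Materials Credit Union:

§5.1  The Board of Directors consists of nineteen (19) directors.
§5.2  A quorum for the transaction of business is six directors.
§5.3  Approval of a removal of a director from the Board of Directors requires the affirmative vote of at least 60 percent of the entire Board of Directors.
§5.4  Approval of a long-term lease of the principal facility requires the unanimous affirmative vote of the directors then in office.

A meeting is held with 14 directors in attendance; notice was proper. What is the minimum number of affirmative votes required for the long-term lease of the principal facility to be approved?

The long-term lease of the principal facility requires the unanimous vote of the directors then in office (19).
Unanimous means all 19.
(Only 14 can vote, so the long-term lease of the principal facility cannot pass at this meeting, but the required vote is still 19.)

19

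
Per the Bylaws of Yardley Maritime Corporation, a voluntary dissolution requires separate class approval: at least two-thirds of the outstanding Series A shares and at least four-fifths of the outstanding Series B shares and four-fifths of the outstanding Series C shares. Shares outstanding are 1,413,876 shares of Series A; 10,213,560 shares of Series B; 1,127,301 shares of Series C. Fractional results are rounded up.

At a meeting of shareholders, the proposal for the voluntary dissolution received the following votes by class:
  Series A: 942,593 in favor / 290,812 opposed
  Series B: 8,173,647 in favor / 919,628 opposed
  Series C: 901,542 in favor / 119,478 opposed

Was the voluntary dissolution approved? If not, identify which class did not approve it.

Series A: 2/3 of 1413876 = 942584; 942,584 required, 942,593 in favor — approved.
Series B: 4/5 of 10213560 = 8170848; 8,170,848 required, 8,173,647 in favor — approved.
Series C: 4/5 of 1127301 = 901840.80, rounded up to 901841; 901,841 required, 901,542 in favor — not approved.

Not approved — the Series C shares did not give the required vote.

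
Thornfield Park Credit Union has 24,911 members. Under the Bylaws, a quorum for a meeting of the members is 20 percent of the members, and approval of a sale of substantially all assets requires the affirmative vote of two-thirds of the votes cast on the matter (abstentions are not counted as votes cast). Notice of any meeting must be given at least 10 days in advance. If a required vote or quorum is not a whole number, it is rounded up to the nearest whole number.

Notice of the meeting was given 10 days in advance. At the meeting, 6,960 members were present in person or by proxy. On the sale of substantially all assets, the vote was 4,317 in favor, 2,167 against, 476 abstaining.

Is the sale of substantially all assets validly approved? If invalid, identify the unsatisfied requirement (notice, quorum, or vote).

Notice: 10 days given; 10 required. Satisfied.
Quorum: 20% of 24,911 = 4,982.20, rounded up to 4,983; 6,960 present. Satisfied.
Vote: requires two-thirds of the votes cast (6,960 − 476 abstaining = 6,484); 2/3 of 6484 = 4322.67, rounded up to 4323, so 4,323 needed; 4,317 in favor. Not satisfied.

Invalid — vote requirement not satisfied.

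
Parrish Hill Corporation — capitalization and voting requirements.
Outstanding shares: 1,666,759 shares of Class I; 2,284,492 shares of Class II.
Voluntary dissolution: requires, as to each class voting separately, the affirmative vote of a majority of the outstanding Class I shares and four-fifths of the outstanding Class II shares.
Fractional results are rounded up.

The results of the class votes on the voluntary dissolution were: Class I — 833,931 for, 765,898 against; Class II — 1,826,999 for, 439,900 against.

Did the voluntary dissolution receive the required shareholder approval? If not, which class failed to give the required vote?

Not approved — the Class II shares did not give the required vote.

Class I: a majority of 1666759 is 833380; 833,380 required, 833,931 in favor — approved.
Class II: 4/5 of 2284492 = 1827593.60, rounded up to 1827594; 1,827,594 required, 1,826,999 in favor — not approved.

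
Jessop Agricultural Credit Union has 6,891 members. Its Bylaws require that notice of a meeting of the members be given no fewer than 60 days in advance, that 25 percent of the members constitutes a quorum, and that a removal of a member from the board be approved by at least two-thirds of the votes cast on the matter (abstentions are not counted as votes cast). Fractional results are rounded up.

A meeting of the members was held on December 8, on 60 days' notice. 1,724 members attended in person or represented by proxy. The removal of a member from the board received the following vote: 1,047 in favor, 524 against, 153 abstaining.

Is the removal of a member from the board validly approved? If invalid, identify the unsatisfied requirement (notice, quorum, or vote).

Invalid — vote requirement not satisfied.

Notice: 60 days given; 60 required. Satisfied.
Quorum: 25% of 6,891 = 1,722.75, rounded up to 1,723; 1,724 present. Satisfied.
Vote: requires two-thirds of the votes cast (1,724 − 153 abstaining = 1,571); 2/3 of 1571 = 1047.33, rounded up to 1048, so 1,048 needed; 1,047 in favor. Not satisfied.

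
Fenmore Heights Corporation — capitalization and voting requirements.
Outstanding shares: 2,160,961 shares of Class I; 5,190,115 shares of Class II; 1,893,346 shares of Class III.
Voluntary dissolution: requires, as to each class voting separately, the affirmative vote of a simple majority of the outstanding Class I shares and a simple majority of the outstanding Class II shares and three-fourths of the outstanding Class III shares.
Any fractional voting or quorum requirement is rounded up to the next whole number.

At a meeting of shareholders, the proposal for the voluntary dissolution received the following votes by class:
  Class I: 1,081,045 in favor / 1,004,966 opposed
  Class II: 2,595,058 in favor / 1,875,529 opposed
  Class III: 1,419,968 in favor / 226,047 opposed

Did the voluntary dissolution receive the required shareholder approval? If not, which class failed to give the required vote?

Not approved — the Class III shares did not give the required vote.

Class I: a majority of 2160961 is 1080481; 1,080,481 required, 1,081,045 in favor — approved.
Class II: a majority of 5190115 is 2595058; 2,595,058 required, 2,595,058 in favor — approved.
Class III: 3/4 of 1893346 = 1420009.50, rounded up to 1420010; 1,420,010 required, 1,419,968 in favor — not approved.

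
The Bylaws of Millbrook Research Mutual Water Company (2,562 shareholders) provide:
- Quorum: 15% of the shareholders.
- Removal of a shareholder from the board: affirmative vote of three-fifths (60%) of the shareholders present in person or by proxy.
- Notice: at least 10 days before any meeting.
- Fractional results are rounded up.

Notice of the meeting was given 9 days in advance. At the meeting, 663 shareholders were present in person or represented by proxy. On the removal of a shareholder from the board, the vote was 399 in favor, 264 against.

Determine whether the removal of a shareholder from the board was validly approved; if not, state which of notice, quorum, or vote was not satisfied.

Notice: 9 days given; 10 required. Not satisfied.
Quorum: 15% of 2,562 = 384.30, rounded up to 385; 663 present. Satisfied.
Vote: requires three-fifths of those present (663); 3/5 of 663 = 397.80, rounded up to 398, so 398 needed; 399 in favor. Satisfied.

Invalid — notice requirement not satisfied.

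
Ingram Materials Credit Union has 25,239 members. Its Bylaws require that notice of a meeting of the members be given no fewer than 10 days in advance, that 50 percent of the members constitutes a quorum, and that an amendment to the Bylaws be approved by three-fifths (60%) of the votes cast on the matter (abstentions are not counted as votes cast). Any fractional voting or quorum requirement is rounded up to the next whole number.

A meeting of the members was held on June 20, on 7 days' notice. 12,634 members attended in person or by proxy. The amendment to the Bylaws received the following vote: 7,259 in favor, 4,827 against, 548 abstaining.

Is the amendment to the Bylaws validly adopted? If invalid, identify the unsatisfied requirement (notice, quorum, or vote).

Invalid — notice requirement not satisfied.

Notice: 7 days given; 10 required. Not satisfied.
Quorum: 50% of 25,239 = 12,619.50, rounded up to 12,620; 12,634 present. Satisfied.
Vote: requires three-fifths of the votes cast (12,634 − 548 abstaining = 12,086); 3/5 of 12086 = 7251.60, rounded up to 7252, so 7,252 needed; 7,259 in favor. Satisfied.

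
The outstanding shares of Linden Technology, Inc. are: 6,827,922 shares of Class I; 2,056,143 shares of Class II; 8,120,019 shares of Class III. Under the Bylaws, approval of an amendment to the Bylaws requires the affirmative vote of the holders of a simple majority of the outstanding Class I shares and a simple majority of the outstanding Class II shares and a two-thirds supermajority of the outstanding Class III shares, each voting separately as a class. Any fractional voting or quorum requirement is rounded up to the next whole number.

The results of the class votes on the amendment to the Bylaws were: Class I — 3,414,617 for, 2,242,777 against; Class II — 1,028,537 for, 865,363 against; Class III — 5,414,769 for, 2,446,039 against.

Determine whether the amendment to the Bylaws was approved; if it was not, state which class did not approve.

Approved — every class gave the required vote.

Class I: a majority of 6827922 is 3413962; 3,413,962 required, 3,414,617 in favor — approved.
Class II: a majority of 2056143 is 1028072; 1,028,072 required, 1,028,537 in favor — approved.
Class III: 2/3 of 8120019 = 5413346; 5,413,346 required, 5,414,769 in favor — approved.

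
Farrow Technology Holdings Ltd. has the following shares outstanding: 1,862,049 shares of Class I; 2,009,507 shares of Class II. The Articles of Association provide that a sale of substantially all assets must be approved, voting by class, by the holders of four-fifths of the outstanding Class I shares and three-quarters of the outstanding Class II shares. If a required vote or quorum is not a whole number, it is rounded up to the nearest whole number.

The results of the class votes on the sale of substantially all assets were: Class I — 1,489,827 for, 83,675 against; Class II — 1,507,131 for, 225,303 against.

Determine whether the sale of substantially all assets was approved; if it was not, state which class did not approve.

Approved — every class gave the required vote.

Class I: 4/5 of 1862049 = 1489639.20, rounded up to 1489640; 1,489,640 required, 1,489,827 in favor — approved.
Class II: 3/4 of 2009507 = 1507130.25, rounded up to 1507131; 1,507,131 required, 1,507,131 in favor — approved.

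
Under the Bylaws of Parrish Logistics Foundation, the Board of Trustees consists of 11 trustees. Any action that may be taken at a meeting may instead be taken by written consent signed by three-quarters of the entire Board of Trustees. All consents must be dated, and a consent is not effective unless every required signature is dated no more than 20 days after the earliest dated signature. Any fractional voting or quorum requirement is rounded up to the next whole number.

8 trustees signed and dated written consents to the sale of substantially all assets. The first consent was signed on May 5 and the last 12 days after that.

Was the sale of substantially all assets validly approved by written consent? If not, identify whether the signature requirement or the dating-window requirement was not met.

Not effective — insufficient signatures.

Signatures required: three-quarters of 11 — 3/4 of 11 = 8.25, rounded up to 9, so 9 needed; 8 signed. Insufficient.
Dating window: the latest signature is 12 days after the earliest; the limit is 20 days. Within the window.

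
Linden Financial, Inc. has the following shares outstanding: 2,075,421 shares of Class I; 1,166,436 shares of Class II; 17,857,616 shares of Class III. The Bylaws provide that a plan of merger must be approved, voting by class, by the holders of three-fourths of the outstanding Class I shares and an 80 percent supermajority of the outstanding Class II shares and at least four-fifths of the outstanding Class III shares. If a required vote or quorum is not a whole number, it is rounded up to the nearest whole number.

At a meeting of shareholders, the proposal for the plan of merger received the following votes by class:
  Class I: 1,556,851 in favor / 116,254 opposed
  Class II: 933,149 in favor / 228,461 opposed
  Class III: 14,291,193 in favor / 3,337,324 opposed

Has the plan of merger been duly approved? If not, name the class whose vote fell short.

Class I: 3/4 of 2075421 = 1556565.75, rounded up to 1556566; 1,556,566 required, 1,556,851 in favor — approved.
Class II: 4/5 of 1166436 = 933148.80, rounded up to 933149; 933,149 required, 933,149 in favor — approved.
Class III: 4/5 of 17857616 = 14286092.80, rounded up to 14286093; 14,286,093 required, 14,291,193 in favor — approved.

Approved — every class gave the required vote.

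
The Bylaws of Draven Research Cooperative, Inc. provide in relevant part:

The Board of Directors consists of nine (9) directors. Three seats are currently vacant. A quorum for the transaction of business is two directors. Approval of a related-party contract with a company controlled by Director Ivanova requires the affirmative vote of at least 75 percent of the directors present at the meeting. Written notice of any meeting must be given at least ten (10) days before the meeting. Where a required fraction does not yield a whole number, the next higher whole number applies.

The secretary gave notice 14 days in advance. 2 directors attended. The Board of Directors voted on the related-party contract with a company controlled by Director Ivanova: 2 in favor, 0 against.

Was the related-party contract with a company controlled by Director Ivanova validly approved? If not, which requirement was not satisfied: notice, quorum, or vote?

Notice: 14 days given; 10 required (14 ≥ 10). Satisfied.
Quorum: 2 present; quorum is 2. Satisfied.
Vote: the related-party contract with a company controlled by Director Ivanova requires three-fourths of the directors present (2). 3/4 of 2 = 1.50, rounded up to 2, so 2 affirmative votes are needed; 2 voted in favor. Satisfied.

Valid — all requirements satisfied.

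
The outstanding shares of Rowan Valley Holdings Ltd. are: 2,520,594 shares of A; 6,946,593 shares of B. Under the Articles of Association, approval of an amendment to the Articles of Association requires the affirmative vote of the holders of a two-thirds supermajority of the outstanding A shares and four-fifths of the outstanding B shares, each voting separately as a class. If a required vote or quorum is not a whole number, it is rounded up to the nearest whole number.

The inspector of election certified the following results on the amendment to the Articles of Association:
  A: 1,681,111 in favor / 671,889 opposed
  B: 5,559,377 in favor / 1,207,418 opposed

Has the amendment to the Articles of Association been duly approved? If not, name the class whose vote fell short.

A: 2/3 of 2520594 = 1680396; 1,680,396 required, 1,681,111 in favor — approved.
B: 4/5 of 6946593 = 5557274.40, rounded up to 5557275; 5,557,275 required, 5,559,377 in favor — approved.

Approved — every class gave the required vote.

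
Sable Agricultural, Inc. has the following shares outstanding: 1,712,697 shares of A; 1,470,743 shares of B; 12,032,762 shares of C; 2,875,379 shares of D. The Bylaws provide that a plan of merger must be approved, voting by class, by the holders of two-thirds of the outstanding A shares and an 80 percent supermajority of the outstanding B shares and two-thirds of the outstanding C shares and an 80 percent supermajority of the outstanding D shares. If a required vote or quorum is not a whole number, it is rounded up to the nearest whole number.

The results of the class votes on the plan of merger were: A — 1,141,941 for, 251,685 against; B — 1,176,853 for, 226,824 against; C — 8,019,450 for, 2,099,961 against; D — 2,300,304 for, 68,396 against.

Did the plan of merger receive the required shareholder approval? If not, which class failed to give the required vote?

A: 2/3 of 1712697 = 1141798; 1,141,798 required, 1,141,941 in favor — approved.
B: 4/5 of 1470743 = 1176594.40, rounded up to 1176595; 1,176,595 required, 1,176,853 in favor — approved.
C: 2/3 of 12032762 = 8021841.33, rounded up to 8021842; 8,021,842 required, 8,019,450 in favor — not approved.
D: 4/5 of 2875379 = 2300303.20, rounded up to 2300304; 2,300,304 required, 2,300,304 in favor — approved.

Not approved — the C shares did not give the required vote.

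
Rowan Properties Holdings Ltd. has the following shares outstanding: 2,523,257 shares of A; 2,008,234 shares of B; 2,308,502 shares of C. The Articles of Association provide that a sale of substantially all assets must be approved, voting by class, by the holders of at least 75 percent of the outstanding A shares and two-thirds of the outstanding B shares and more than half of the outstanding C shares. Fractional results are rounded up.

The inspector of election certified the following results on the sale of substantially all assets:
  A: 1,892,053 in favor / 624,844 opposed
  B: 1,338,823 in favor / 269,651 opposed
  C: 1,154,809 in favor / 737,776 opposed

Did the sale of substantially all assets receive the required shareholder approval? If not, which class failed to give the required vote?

A: 3/4 of 2523257 = 1892442.75, rounded up to 1892443; 1,892,443 required, 1,892,053 in favor — not approved.
B: 2/3 of 2008234 = 1338822.67, rounded up to 1338823; 1,338,823 required, 1,338,823 in favor — approved.
C: a majority of 2308502 is 1154252; 1,154,252 required, 1,154,809 in favor — approved.

Not approved — the A shares did not give the required vote.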